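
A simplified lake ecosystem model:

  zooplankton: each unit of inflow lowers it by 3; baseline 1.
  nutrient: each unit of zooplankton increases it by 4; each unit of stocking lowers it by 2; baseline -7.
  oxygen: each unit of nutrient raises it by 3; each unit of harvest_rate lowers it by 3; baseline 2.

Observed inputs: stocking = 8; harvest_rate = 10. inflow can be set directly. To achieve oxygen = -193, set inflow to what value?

inflow = 3

Substituting into the nutrient equation gives nutrient = -12*inflow - 19.
Substituting into the oxygen equation gives oxygen = -36*inflow - 85.
Solve -36*inflow - 85 = -193: inflow = (-193 + 85) / -36 = 3.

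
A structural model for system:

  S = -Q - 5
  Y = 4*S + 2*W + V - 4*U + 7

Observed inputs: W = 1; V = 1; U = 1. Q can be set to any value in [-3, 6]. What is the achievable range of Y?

-38 to -2

Substituting into the Y equation gives Y = -4*Q - 14.
Linear in Q, so extremes are at the endpoints: Q = -3 gives Y = -2; Q = 6 gives Y = -38.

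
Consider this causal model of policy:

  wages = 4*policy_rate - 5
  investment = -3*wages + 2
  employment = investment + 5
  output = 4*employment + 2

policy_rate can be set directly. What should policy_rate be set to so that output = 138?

policy_rate = -1

Substituting into the investment equation gives investment = -12*policy_rate + 17.
Substituting into the employment equation gives employment = -12*policy_rate + 22.
Substituting into the output equation gives output = -48*policy_rate + 90.
Solve -48*policy_rate + 90 = 138: policy_rate = (138 - 90) / -48 = -1.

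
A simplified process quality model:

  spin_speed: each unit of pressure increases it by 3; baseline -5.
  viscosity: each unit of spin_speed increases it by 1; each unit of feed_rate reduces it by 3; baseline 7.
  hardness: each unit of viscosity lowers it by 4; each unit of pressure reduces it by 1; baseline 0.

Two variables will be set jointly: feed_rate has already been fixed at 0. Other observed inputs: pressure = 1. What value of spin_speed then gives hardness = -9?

spin_speed = -5

With feed_rate held at 0:
Intervening on spin_speed fixes its value directly, overriding its dependence on pressure.
Substituting into the viscosity equation gives viscosity = spin_speed + 7.
This gives hardness = -4*spin_speed - 29.
Solve -4*spin_speed - 29 = -9: spin_speed = (-9 + 29) / -4 = -5.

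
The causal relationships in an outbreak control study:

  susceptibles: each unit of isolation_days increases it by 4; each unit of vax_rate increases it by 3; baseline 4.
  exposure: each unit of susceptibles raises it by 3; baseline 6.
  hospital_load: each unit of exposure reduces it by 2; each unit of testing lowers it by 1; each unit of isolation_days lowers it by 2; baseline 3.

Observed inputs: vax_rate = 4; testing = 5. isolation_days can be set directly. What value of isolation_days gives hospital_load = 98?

Substituting into the susceptibles equation gives susceptibles = 4*isolation_days + 16.
exposure becomes 12*isolation_days + 54.
Substituting into the hospital_load equation gives hospital_load = -26*isolation_days - 110.
Solve -26*isolation_days - 110 = 98: isolation_days = (98 + 110) / -26 = -8.

isolation_days = -8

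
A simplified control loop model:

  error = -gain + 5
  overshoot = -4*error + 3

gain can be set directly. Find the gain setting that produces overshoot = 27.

gain = 11

Substituting into the overshoot equation gives overshoot = 4*gain - 17.
Solve 4*gain - 17 = 27: gain = (27 + 17) / 4 = 11.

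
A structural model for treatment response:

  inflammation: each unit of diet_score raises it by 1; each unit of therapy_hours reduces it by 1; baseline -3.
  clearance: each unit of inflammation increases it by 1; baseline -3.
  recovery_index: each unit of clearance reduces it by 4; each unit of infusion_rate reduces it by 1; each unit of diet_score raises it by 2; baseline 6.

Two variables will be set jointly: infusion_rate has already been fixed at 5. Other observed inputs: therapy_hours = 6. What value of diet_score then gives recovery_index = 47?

diet_score = 1

With infusion_rate held at 5:
Substituting into the inflammation equation gives inflammation = diet_score - 9.
clearance becomes diet_score - 12.
So recovery_index = -2*diet_score + 49.
Solve -2*diet_score + 49 = 47: diet_score = (47 - 49) / -2 = 1.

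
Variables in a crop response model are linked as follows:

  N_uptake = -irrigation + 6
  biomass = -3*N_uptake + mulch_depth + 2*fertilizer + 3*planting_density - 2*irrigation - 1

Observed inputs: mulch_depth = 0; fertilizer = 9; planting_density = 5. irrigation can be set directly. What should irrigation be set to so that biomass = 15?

irrigation = 1

Substituting into the biomass equation gives biomass = irrigation + 14.
Solve irrigation + 14 = 15: irrigation = (15 - 14) / 1 = 1.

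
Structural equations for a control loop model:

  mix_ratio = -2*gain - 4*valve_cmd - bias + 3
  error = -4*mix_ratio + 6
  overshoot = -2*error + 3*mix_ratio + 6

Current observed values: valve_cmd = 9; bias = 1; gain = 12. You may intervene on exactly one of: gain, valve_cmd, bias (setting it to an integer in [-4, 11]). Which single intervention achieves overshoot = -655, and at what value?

Intervening on gain: overshoot = -22*gain - 380. Reaching -655 requires gain = 25/2, not an integer.
Intervening on valve_cmd: overshoot = -44*valve_cmd - 248. Reaching -655 requires valve_cmd = 37/4, not an integer.
Intervening on bias: with other inputs at their observed values, overshoot = -11*bias - 633. Solving for -655 gives bias = 2, within [-4, 11].

set bias = 2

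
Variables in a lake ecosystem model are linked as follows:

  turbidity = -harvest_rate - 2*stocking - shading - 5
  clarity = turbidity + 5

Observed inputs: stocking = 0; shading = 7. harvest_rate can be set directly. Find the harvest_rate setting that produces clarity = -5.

harvest_rate = -2

Substituting into the turbidity equation gives turbidity = -harvest_rate - 12.
So clarity = -harvest_rate - 7.
Solve -harvest_rate - 7 = -5: harvest_rate = (-5 + 7) / -1 = -2.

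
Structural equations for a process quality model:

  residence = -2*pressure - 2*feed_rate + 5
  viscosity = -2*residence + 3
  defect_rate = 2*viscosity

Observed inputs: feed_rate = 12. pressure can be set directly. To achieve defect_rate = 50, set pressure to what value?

Substituting into the residence equation gives residence = -2*pressure - 19.
Substituting into the viscosity equation gives viscosity = 4*pressure + 41.
defect_rate becomes 8*pressure + 82.
Solve 8*pressure + 82 = 50: pressure = (50 - 82) / 8 = -4.

pressure = -4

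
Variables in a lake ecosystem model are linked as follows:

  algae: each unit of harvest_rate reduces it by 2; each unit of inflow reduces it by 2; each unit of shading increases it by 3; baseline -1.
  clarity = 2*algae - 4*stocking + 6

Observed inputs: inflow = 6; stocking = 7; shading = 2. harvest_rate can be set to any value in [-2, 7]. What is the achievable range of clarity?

Substituting into the algae equation gives algae = -2*harvest_rate - 7.
Substituting into the clarity equation gives clarity = -4*harvest_rate - 36.
Linear in harvest_rate, so extremes are at the endpoints: harvest_rate = -2 gives clarity = -28; harvest_rate = 7 gives clarity = -64.

-64 to -28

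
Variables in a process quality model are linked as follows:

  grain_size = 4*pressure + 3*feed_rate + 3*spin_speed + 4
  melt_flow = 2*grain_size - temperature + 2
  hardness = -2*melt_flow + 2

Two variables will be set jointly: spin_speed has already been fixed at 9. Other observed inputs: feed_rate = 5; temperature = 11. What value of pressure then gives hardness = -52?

With spin_speed held at 9:
Substituting into the grain_size equation gives grain_size = 4*pressure + 46.
Substituting into the melt_flow equation gives melt_flow = 8*pressure + 83.
Substituting into the hardness equation gives hardness = -16*pressure - 164.
Solve -16*pressure - 164 = -52: pressure = (-52 + 164) / -16 = -7.

pressure = -7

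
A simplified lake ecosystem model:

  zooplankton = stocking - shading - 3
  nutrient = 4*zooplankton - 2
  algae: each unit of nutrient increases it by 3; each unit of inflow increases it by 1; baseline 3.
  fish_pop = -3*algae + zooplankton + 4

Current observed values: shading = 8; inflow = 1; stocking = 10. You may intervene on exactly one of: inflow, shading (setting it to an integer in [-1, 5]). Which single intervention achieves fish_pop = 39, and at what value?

set inflow = 3

Intervening on inflow: with other inputs at their observed values, fish_pop = -3*inflow + 48. Solving for 39 gives inflow = 3, within [-1, 5].
Intervening on shading: fish_pop = 35*shading - 235. Reaching 39 requires shading = 274/35, not an integer.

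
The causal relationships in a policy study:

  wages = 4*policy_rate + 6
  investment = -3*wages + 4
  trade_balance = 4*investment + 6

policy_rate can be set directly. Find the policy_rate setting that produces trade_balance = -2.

policy_rate = -1

Substituting into the investment equation gives investment = -12*policy_rate - 14.
Substituting into the trade_balance equation gives trade_balance = -48*policy_rate - 50.
Solve -48*policy_rate - 50 = -2: policy_rate = (-2 + 50) / -48 = -1.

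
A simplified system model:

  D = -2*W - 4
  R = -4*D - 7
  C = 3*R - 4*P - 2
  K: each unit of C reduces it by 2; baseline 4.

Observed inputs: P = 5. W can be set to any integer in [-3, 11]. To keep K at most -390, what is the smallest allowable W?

Substituting into the R equation gives R = 8*W + 9.
Substituting into the C equation gives C = 24*W + 5.
So K = -48*W - 6.
Require -48*W - 6 ≤ -390, so W ≥ 8.
The smallest integer in [-3, 11] satisfying this is 8.

W = 8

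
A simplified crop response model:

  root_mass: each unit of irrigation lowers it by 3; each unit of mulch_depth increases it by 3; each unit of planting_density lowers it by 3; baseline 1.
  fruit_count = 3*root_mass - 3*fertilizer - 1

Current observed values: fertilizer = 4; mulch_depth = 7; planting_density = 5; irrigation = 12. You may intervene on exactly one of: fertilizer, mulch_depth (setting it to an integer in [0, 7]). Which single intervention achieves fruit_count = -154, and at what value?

set mulch_depth = 1

Intervening on fertilizer: fruit_count = -3*fertilizer - 88. Reaching -154 requires fertilizer = 22, outside [0, 7].
Intervening on mulch_depth: with other inputs at their observed values, fruit_count = 9*mulch_depth - 163. Solving for -154 gives mulch_depth = 1, within [0, 7].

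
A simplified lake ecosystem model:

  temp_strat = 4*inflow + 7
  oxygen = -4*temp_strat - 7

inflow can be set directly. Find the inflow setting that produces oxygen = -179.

inflow = 9

Substituting into the oxygen equation gives oxygen = -16*inflow - 35.
Solve -16*inflow - 35 = -179: inflow = (-179 + 35) / -16 = 9.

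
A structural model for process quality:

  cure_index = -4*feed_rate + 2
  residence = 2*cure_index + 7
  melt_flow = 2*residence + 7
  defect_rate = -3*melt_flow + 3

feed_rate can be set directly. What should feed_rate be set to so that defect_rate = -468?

Substituting into the residence equation gives residence = -8*feed_rate + 11.
Substituting into the melt_flow equation gives melt_flow = -16*feed_rate + 29.
So defect_rate = 48*feed_rate - 84.
Solve 48*feed_rate - 84 = -468: feed_rate = (-468 + 84) / 48 = -8.

feed_rate = -8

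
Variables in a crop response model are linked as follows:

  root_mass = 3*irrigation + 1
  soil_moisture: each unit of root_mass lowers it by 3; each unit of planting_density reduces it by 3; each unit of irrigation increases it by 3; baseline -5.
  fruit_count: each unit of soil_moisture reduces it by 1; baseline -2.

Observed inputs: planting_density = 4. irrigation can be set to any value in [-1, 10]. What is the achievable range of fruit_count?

Substituting into the soil_moisture equation gives soil_moisture = -6*irrigation - 20.
Substituting into the fruit_count equation gives fruit_count = 6*irrigation + 18.
Linear in irrigation, so extremes are at the endpoints: irrigation = -1 gives fruit_count = 12; irrigation = 10 gives fruit_count = 78.

12 to 78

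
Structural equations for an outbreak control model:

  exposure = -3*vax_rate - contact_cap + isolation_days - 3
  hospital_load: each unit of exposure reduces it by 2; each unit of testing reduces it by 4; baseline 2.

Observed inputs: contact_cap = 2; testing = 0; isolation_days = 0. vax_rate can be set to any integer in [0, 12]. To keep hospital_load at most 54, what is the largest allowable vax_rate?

Substituting into the exposure equation gives exposure = -3*vax_rate - 5.
hospital_load becomes 6*vax_rate + 12.
Require 6*vax_rate + 12 ≤ 54, so vax_rate ≤ 7.
The largest integer in [0, 12] satisfying this is 7.

vax_rate = 7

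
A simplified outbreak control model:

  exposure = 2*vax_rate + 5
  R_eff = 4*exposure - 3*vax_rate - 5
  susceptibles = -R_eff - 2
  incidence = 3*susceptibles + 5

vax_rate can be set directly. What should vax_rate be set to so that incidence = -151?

Substituting into the R_eff equation gives R_eff = 5*vax_rate + 15.
Substituting into the susceptibles equation gives susceptibles = -5*vax_rate - 17.
Substituting into the incidence equation gives incidence = -15*vax_rate - 46.
Solve -15*vax_rate - 46 = -151: vax_rate = (-151 + 46) / -15 = 7.

vax_rate = 7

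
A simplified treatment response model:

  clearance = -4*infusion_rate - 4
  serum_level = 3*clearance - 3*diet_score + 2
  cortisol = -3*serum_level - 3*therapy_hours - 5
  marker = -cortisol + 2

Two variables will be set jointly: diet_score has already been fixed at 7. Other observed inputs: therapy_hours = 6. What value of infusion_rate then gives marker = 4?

With diet_score held at 7:
Substituting into the serum_level equation gives serum_level = -12*infusion_rate - 31.
cortisol becomes 36*infusion_rate + 70.
This gives marker = -36*infusion_rate - 68.
Solve -36*infusion_rate - 68 = 4: infusion_rate = (4 + 68) / -36 = -2.

infusion_rate = -2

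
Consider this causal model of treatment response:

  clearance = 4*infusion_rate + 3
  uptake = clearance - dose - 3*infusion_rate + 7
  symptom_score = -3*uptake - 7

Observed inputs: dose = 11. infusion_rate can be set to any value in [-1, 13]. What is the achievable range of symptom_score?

-43 to -1

Substituting into the uptake equation gives uptake = infusion_rate - 1.
Substituting into the symptom_score equation gives symptom_score = -3*infusion_rate - 4.
Linear in infusion_rate, so extremes are at the endpoints: infusion_rate = -1 gives symptom_score = -1; infusion_rate = 13 gives symptom_score = -43.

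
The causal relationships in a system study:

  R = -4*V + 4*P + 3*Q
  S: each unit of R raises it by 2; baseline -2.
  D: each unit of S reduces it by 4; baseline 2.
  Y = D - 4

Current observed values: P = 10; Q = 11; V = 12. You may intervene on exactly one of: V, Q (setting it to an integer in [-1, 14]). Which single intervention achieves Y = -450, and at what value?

Intervening on V: with other inputs at their observed values, Y = 32*V - 578. Solving for -450 gives V = 4, within [-1, 14].
Intervening on Q: Y = -24*Q + 70. Reaching -450 requires Q = 65/3, not an integer.

set V = 4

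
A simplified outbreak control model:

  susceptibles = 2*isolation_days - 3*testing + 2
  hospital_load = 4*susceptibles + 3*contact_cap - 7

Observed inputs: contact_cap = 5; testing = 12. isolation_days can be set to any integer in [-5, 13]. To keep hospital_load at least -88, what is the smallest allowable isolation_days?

isolation_days = 5

Substituting into the susceptibles equation gives susceptibles = 2*isolation_days - 34.
hospital_load becomes 8*isolation_days - 128.
Require 8*isolation_days - 128 ≥ -88, so isolation_days ≥ 5.
The smallest integer in [-5, 13] satisfying this is 5.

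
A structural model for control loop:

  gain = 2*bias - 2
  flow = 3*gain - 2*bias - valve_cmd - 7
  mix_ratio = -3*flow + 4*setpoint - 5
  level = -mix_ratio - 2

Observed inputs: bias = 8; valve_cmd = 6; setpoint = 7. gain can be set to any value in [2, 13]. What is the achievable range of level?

-94 to 5

Intervening on gain fixes its value directly, overriding its dependence on bias.
Substituting into the flow equation gives flow = 3*gain - 29.
This gives mix_ratio = -9*gain + 110.
Substituting into the level equation gives level = 9*gain - 112.
Linear in gain, so extremes are at the endpoints: gain = 2 gives level = -94; gain = 13 gives level = 5.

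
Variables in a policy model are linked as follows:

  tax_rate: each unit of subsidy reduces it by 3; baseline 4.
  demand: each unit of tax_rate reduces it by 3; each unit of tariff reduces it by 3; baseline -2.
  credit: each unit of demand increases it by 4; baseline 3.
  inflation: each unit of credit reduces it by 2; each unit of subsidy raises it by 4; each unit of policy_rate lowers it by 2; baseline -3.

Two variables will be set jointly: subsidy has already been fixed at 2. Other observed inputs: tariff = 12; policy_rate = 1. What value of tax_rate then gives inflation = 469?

With subsidy held at 2:
Intervening on tax_rate fixes its value directly, overriding its dependence on subsidy.
Substituting into the demand equation gives demand = -3*tax_rate - 38.
Substituting into the credit equation gives credit = -12*tax_rate - 149.
inflation becomes 24*tax_rate + 301.
Solve 24*tax_rate + 301 = 469: tax_rate = (469 - 301) / 24 = 7.

tax_rate = 7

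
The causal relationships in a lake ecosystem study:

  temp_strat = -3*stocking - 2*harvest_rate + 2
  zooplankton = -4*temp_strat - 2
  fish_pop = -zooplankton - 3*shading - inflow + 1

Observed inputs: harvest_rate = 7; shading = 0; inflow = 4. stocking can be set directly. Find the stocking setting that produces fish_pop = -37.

stocking = -1

Substituting into the temp_strat equation gives temp_strat = -3*stocking - 12.
zooplankton becomes 12*stocking + 46.
fish_pop becomes -12*stocking - 49.
Solve -12*stocking - 49 = -37: stocking = (-37 + 49) / -12 = -1.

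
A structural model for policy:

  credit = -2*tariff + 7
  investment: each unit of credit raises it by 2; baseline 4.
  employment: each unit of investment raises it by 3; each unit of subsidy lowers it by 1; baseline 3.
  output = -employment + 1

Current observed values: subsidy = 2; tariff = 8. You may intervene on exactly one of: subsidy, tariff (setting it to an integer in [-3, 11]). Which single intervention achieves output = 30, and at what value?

set tariff = 7

Intervening on subsidy: output = subsidy + 40. Reaching 30 requires subsidy = -10, outside [-3, 11].
Intervening on tariff: with other inputs at their observed values, output = 12*tariff - 54. Solving for 30 gives tariff = 7, within [-3, 11].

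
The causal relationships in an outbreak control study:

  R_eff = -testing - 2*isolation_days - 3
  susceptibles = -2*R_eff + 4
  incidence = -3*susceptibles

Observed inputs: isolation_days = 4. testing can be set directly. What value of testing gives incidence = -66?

testing = -2

Substituting into the R_eff equation gives R_eff = -testing - 11.
So susceptibles = 2*testing + 26.
Substituting into the incidence equation gives incidence = -6*testing - 78.
Solve -6*testing - 78 = -66: testing = (-66 + 78) / -6 = -2.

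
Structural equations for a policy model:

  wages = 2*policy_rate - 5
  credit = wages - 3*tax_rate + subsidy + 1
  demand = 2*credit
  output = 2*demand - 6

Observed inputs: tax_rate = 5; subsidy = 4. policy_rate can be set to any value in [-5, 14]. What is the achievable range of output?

Substituting into the credit equation gives credit = 2*policy_rate - 15.
Substituting into the demand equation gives demand = 4*policy_rate - 30.
Substituting into the output equation gives output = 8*policy_rate - 66.
Linear in policy_rate, so extremes are at the endpoints: policy_rate = -5 gives output = -106; policy_rate = 14 gives output = 46.

-106 to 46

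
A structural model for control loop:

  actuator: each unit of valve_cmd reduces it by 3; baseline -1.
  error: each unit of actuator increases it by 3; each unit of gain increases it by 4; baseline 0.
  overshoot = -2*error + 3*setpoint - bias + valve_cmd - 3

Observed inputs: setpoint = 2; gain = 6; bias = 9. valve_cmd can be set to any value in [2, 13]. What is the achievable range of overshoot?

Substituting into the error equation gives error = -9*valve_cmd + 21.
Substituting into the overshoot equation gives overshoot = 19*valve_cmd - 48.
Linear in valve_cmd, so extremes are at the endpoints: valve_cmd = 2 gives overshoot = -10; valve_cmd = 13 gives overshoot = 199.

-10 to 199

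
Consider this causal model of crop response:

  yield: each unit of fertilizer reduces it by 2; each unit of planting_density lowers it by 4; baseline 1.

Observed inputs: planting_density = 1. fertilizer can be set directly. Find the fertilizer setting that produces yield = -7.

Substituting into the yield equation gives yield = -2*fertilizer - 3.
Solve -2*fertilizer - 3 = -7: fertilizer = (-7 + 3) / -2 = 2.

fertilizer = 2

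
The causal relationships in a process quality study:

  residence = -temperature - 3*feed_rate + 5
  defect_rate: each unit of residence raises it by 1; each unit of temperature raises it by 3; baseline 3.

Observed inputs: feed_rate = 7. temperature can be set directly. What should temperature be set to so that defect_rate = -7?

temperature = 3

Substituting into the residence equation gives residence = -temperature - 16.
defect_rate becomes 2*temperature - 13.
Solve 2*temperature - 13 = -7: temperature = (-7 + 13) / 2 = 3.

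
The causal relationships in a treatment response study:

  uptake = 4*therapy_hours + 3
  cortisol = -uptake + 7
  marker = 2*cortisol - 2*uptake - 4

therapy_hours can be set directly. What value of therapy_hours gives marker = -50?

Substituting into the cortisol equation gives cortisol = -4*therapy_hours + 4.
Substituting into the marker equation gives marker = -16*therapy_hours - 2.
Solve -16*therapy_hours - 2 = -50: therapy_hours = (-50 + 2) / -16 = 3.

therapy_hours = 3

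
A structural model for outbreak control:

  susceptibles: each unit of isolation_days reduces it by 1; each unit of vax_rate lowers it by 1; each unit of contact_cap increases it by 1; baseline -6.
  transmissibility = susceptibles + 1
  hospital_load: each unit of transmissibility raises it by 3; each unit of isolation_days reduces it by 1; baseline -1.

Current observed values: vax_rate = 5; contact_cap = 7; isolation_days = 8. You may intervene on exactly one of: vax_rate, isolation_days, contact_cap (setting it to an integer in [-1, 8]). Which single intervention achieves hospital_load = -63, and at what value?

set contact_cap = 0

Intervening on vax_rate: hospital_load = -3*vax_rate - 27. Reaching -63 requires vax_rate = 12, outside [-1, 8].
Intervening on isolation_days: hospital_load = -4*isolation_days - 10. Reaching -63 requires isolation_days = 53/4, not an integer.
Intervening on contact_cap: with other inputs at their observed values, hospital_load = 3*contact_cap - 63. Solving for -63 gives contact_cap = 0, within [-1, 8].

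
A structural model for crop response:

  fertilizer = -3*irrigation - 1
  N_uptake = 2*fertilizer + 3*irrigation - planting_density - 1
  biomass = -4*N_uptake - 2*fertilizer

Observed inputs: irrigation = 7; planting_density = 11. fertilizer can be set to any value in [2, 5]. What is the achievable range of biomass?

-86 to -56

Intervening on fertilizer fixes its value directly, overriding its dependence on irrigation.
Substituting into the N_uptake equation gives N_uptake = 2*fertilizer + 9.
biomass becomes -10*fertilizer - 36.
Linear in fertilizer, so extremes are at the endpoints: fertilizer = 2 gives biomass = -56; fertilizer = 5 gives biomass = -86.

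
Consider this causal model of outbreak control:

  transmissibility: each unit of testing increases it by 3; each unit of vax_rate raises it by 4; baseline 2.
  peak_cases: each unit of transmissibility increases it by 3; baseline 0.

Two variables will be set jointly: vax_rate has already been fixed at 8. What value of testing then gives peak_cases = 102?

testing = 0

With vax_rate held at 8:
Substituting into the transmissibility equation gives transmissibility = 3*testing + 34.
Substituting into the peak_cases equation gives peak_cases = 9*testing + 102.
Solve 9*testing + 102 = 102: testing = (102 - 102) / 9 = 0.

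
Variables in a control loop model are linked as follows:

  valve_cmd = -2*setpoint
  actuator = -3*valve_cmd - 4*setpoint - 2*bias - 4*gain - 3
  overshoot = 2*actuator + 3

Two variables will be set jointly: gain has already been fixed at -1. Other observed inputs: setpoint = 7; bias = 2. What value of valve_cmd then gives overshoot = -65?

valve_cmd = 1

With gain held at -1:
Intervening on valve_cmd fixes its value directly, overriding its dependence on setpoint.
Substituting into the actuator equation gives actuator = -3*valve_cmd - 31.
Substituting into the overshoot equation gives overshoot = -6*valve_cmd - 59.
Solve -6*valve_cmd - 59 = -65: valve_cmd = (-65 + 59) / -6 = 1.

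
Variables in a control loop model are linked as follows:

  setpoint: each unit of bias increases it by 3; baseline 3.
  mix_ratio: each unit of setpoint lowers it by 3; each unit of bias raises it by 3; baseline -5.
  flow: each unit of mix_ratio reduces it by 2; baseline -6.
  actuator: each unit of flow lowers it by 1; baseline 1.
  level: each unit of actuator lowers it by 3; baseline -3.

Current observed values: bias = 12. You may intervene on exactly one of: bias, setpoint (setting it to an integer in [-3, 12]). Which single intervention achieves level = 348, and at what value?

Intervening on bias: with other inputs at their observed values, level = 36*bias + 60. Solving for 348 gives bias = 8, within [-3, 12].
Intervening on setpoint: level = 18*setpoint - 210. Reaching 348 requires setpoint = 31, outside [-3, 12].

set bias = 8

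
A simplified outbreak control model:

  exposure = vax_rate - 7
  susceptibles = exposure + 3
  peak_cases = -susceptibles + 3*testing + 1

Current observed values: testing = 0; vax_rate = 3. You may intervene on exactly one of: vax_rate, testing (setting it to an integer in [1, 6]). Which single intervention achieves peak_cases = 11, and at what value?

Intervening on vax_rate: peak_cases = -vax_rate + 5. Reaching 11 requires vax_rate = -6, outside [1, 6].
Intervening on testing: with other inputs at their observed values, peak_cases = 3*testing + 2. Solving for 11 gives testing = 3, within [1, 6].

set testing = 3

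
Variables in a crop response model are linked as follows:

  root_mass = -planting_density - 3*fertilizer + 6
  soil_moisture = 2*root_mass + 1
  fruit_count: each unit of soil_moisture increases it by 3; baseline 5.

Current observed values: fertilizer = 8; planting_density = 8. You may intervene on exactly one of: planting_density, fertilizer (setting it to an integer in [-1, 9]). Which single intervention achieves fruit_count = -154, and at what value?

set planting_density = 9

Intervening on planting_density: with other inputs at their observed values, fruit_count = -6*planting_density - 100. Solving for -154 gives planting_density = 9, within [-1, 9].
Intervening on fertilizer: fruit_count = -18*fertilizer - 4. Reaching -154 requires fertilizer = 25/3, not an integer.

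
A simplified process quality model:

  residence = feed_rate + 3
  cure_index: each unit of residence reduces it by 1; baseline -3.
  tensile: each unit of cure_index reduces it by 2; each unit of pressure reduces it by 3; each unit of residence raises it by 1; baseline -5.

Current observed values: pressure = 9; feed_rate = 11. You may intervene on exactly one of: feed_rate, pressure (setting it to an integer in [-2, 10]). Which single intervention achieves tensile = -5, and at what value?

set feed_rate = 4

Intervening on feed_rate: with other inputs at their observed values, tensile = 3*feed_rate - 17. Solving for -5 gives feed_rate = 4, within [-2, 10].
Intervening on pressure: tensile = -3*pressure + 43. Reaching -5 requires pressure = 16, outside [-2, 10].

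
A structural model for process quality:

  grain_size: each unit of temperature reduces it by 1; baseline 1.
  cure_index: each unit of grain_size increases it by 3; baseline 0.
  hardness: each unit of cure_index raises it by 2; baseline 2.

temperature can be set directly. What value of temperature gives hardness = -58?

temperature = 11

Substituting into the cure_index equation gives cure_index = -3*temperature + 3.
hardness becomes -6*temperature + 8.
Solve -6*temperature + 8 = -58: temperature = (-58 - 8) / -6 = 11.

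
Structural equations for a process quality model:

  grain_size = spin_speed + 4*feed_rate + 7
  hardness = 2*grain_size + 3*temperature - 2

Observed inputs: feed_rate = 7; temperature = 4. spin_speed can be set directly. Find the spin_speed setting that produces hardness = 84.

Substituting into the grain_size equation gives grain_size = spin_speed + 35.
hardness becomes 2*spin_speed + 80.
Solve 2*spin_speed + 80 = 84: spin_speed = (84 - 80) / 2 = 2.

spin_speed = 2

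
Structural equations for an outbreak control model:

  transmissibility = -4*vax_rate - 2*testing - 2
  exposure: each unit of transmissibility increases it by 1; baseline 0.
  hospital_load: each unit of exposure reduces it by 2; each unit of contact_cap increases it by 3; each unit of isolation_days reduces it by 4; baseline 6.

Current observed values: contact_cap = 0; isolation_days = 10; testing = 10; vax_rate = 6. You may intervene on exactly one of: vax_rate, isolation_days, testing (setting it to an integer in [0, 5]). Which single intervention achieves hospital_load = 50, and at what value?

set vax_rate = 5

Intervening on vax_rate: with other inputs at their observed values, hospital_load = 8*vax_rate + 10. Solving for 50 gives vax_rate = 5, within [0, 5].
Intervening on isolation_days: hospital_load = -4*isolation_days + 98. Reaching 50 requires isolation_days = 12, outside [0, 5].
Intervening on testing: hospital_load = 4*testing + 18. Reaching 50 requires testing = 8, outside [0, 5].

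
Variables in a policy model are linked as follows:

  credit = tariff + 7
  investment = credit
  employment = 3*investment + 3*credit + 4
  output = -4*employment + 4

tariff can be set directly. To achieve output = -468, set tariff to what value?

tariff = 12

Substituting into the investment equation gives investment = tariff + 7.
This gives employment = 6*tariff + 46.
This gives output = -24*tariff - 180.
Solve -24*tariff - 180 = -468: tariff = (-468 + 180) / -24 = 12.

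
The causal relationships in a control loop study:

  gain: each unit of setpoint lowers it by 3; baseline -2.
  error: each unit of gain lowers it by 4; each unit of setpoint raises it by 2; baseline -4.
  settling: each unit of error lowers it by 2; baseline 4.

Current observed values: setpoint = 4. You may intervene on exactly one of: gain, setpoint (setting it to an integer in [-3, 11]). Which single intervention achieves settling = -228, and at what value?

set setpoint = 8

Intervening on gain: settling = 8*gain - 4. Reaching -228 requires gain = -28, outside [-3, 11].
Intervening on setpoint: with other inputs at their observed values, settling = -28*setpoint - 4. Solving for -228 gives setpoint = 8, within [-3, 11].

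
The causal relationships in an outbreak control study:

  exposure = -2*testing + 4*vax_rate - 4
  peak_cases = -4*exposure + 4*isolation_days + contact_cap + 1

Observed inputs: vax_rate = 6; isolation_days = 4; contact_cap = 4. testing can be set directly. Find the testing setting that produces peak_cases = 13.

testing = 9

Substituting into the exposure equation gives exposure = -2*testing + 20.
peak_cases becomes 8*testing - 59.
Solve 8*testing - 59 = 13: testing = (13 + 59) / 8 = 9.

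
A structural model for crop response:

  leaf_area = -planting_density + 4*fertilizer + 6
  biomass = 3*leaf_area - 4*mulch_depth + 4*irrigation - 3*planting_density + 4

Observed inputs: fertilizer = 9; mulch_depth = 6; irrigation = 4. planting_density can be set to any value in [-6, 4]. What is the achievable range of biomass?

Substituting into the leaf_area equation gives leaf_area = -planting_density + 42.
Substituting into the biomass equation gives biomass = -6*planting_density + 122.
Linear in planting_density, so extremes are at the endpoints: planting_density = -6 gives biomass = 158; planting_density = 4 gives biomass = 98.

98 to 158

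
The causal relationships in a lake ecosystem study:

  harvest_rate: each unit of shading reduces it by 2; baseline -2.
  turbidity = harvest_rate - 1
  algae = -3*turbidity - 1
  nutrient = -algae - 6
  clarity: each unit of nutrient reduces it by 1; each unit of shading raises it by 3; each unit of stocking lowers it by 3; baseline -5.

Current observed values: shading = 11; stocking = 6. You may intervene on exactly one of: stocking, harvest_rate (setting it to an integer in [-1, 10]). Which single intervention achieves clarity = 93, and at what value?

Intervening on stocking: with other inputs at their observed values, clarity = -3*stocking + 108. Solving for 93 gives stocking = 5, within [-1, 10].
Intervening on harvest_rate: clarity = -3*harvest_rate + 18. Reaching 93 requires harvest_rate = -25, outside [-1, 10].

set stocking = 5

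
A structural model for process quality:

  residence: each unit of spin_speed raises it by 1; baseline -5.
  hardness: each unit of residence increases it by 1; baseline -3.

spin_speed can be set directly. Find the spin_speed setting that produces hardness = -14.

spin_speed = -6

Substituting into the hardness equation gives hardness = spin_speed - 8.
Solve spin_speed - 8 = -14: spin_speed = (-14 + 8) / 1 = -6.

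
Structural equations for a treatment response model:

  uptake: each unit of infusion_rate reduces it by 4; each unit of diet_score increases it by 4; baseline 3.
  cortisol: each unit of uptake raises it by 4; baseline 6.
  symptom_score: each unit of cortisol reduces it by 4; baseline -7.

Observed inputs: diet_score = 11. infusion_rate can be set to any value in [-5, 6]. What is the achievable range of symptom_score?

Substituting into the uptake equation gives uptake = -4*infusion_rate + 47.
This gives cortisol = -16*infusion_rate + 194.
Substituting into the symptom_score equation gives symptom_score = 64*infusion_rate - 783.
Linear in infusion_rate, so extremes are at the endpoints: infusion_rate = -5 gives symptom_score = -1103; infusion_rate = 6 gives symptom_score = -399.

-1103 to -399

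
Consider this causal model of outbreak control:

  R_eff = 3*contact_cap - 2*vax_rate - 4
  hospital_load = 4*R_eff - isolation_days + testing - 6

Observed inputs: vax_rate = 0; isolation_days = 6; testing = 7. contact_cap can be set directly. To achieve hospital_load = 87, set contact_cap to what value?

Substituting into the R_eff equation gives R_eff = 3*contact_cap - 4.
Substituting into the hospital_load equation gives hospital_load = 12*contact_cap - 21.
Solve 12*contact_cap - 21 = 87: contact_cap = (87 + 21) / 12 = 9.

contact_cap = 9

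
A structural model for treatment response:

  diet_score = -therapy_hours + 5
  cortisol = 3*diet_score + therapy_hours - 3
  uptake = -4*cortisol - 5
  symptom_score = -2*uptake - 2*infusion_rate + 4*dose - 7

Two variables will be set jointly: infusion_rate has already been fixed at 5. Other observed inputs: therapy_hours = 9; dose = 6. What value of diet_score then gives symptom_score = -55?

diet_score = -5

With infusion_rate held at 5:
Intervening on diet_score fixes its value directly, overriding its dependence on therapy_hours.
Substituting into the cortisol equation gives cortisol = 3*diet_score + 6.
Substituting into the uptake equation gives uptake = -12*diet_score - 29.
Substituting into the symptom_score equation gives symptom_score = 24*diet_score + 65.
Solve 24*diet_score + 65 = -55: diet_score = (-55 - 65) / 24 = -5.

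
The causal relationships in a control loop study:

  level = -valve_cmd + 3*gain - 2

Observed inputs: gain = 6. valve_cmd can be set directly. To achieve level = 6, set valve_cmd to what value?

valve_cmd = 10

Substituting into the level equation gives level = -valve_cmd + 16.
Solve -valve_cmd + 16 = 6: valve_cmd = (6 - 16) / -1 = 10.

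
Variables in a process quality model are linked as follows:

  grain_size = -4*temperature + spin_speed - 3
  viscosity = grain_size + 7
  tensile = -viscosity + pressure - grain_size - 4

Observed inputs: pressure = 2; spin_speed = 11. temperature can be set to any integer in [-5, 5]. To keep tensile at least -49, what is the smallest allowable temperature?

temperature = -3

Substituting into the grain_size equation gives grain_size = -4*temperature + 8.
Substituting into the viscosity equation gives viscosity = -4*temperature + 15.
Substituting into the tensile equation gives tensile = 8*temperature - 25.
Require 8*temperature - 25 ≥ -49, so temperature ≥ -3.
The smallest integer in [-5, 5] satisfying this is -3.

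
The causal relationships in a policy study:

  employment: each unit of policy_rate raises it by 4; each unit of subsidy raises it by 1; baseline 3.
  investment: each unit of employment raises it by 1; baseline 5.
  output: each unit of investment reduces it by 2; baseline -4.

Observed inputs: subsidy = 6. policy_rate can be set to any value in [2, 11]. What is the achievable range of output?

Substituting into the employment equation gives employment = 4*policy_rate + 9.
So investment = 4*policy_rate + 14.
output becomes -8*policy_rate - 32.
Linear in policy_rate, so extremes are at the endpoints: policy_rate = 2 gives output = -48; policy_rate = 11 gives output = -120.

-120 to -48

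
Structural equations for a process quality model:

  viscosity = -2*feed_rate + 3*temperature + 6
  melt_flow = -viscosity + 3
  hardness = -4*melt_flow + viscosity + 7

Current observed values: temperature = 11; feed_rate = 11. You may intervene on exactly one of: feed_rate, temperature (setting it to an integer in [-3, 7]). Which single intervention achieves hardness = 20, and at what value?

Intervening on feed_rate: hardness = -10*feed_rate + 190. Reaching 20 requires feed_rate = 17, outside [-3, 7].
Intervening on temperature: with other inputs at their observed values, hardness = 15*temperature - 85. Solving for 20 gives temperature = 7, within [-3, 7].

set temperature = 7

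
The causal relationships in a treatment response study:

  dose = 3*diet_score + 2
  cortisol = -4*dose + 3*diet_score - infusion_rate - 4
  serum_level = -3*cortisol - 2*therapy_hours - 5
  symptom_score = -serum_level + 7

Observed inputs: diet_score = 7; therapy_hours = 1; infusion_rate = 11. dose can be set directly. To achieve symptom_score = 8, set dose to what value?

dose = 2

Intervening on dose fixes its value directly, overriding its dependence on diet_score.
Substituting into the cortisol equation gives cortisol = -4*dose + 6.
So serum_level = 12*dose - 25.
So symptom_score = -12*dose + 32.
Solve -12*dose + 32 = 8: dose = (8 - 32) / -12 = 2.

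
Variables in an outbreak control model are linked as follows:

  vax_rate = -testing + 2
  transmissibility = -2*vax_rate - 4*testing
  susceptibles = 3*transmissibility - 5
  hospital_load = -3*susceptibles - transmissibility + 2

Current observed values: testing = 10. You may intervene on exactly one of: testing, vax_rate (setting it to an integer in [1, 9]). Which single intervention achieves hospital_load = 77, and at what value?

set testing = 1

Intervening on testing: with other inputs at their observed values, hospital_load = 20*testing + 57. Solving for 77 gives testing = 1, within [1, 9].
Intervening on vax_rate: hospital_load = 20*vax_rate + 417. Reaching 77 requires vax_rate = -17, outside [1, 9].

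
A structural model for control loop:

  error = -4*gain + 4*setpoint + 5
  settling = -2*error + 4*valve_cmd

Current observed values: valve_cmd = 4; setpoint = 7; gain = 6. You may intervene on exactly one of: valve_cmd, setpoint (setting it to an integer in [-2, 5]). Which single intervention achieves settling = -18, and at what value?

set valve_cmd = 0

Intervening on valve_cmd: with other inputs at their observed values, settling = 4*valve_cmd - 18. Solving for -18 gives valve_cmd = 0, within [-2, 5].
Intervening on setpoint: settling = -8*setpoint + 54. Reaching -18 requires setpoint = 9, outside [-2, 5].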